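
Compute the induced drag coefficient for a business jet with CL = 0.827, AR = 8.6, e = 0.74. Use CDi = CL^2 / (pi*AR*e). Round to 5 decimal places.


Step 1: CL^2 = 0.827^2 = 0.683929
Step 2: pi * AR * e = 3.14159 * 8.6 * 0.74 = 19.993096
Step 3: CDi = 0.683929 / 19.993096 = 0.03421

0.03421


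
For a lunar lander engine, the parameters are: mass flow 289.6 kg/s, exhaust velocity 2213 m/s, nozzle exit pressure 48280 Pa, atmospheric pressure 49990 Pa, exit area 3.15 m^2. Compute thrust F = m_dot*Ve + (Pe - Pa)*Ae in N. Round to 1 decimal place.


Step 1: Momentum thrust = m_dot * Ve = 289.6 * 2213 = 640884.8 N
Step 2: Pressure thrust = (Pe - Pa) * Ae = (48280 - 49990) * 3.15 = -5386.50 N
Step 3: Total thrust F = 640884.8 + -5386.50 = 635498.3 N

635498.3


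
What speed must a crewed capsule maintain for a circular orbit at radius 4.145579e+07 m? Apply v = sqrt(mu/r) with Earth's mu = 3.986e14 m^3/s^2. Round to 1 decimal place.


Step 1: mu / r = 3.986e14 / 4.145579e+07 = 9615062.2145
Step 2: v = sqrt(9615062.2145) = 3100.8 m/s

3100.8


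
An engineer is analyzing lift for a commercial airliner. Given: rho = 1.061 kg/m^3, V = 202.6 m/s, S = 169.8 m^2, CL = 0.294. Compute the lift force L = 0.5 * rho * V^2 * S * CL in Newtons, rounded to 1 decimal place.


Step 1: Calculate dynamic pressure q = 0.5 * 1.061 * 202.6^2 = 0.5 * 1.061 * 41046.76 = 21775.3062 Pa
Step 2: Multiply by wing area and lift coefficient: L = 21775.3062 * 169.8 * 0.294
Step 3: L = 3697446.9894 * 0.294 = 1087049.4 N

1087049.4


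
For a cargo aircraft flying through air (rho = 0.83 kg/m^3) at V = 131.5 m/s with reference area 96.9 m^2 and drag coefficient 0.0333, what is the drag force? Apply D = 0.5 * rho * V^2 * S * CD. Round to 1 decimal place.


Step 1: Dynamic pressure q = 0.5 * 0.83 * 131.5^2 = 7176.2837 Pa
Step 2: Drag D = q * S * CD = 7176.2837 * 96.9 * 0.0333
Step 3: D = 23156.2 N

23156.2


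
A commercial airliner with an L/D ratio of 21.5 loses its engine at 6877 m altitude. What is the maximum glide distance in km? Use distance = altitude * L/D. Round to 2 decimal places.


Step 1: Glide distance = altitude * L/D = 6877 * 21.5 = 147855.5 m
Step 2: Convert to km: 147855.5 / 1000 = 147.86 km

147.86


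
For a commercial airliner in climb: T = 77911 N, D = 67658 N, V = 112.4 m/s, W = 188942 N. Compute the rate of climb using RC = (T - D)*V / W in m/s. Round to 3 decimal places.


Step 1: Excess thrust = T - D = 77911 - 67658 = 10253 N
Step 2: Excess power = 10253 * 112.4 = 1152437.2 W
Step 3: RC = 1152437.2 / 188942 = 6.099 m/s

6.099


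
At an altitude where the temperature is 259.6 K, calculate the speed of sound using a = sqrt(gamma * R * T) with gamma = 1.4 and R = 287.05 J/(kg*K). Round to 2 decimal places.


Step 1: gamma * R * T = 1.4 * 287.05 * 259.6 = 104325.452
Step 2: a = sqrt(104325.452) = 322.99 m/s

322.99


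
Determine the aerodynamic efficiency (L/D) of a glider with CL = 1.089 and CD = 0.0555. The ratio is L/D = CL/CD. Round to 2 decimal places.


Step 1: L/D = CL / CD = 1.089 / 0.0555
Step 2: L/D = 19.62

19.62


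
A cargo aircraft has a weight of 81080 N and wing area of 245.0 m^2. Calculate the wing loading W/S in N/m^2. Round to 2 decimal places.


Step 1: Wing loading = W / S = 81080 / 245.0
Step 2: Wing loading = 330.94 N/m^2

330.94


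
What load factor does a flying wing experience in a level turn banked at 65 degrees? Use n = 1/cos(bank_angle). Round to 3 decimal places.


Step 1: Convert 65 degrees to radians = 1.134464
Step 2: cos(65 deg) = 0.422618
Step 3: n = 1 / 0.422618 = 2.366

2.366


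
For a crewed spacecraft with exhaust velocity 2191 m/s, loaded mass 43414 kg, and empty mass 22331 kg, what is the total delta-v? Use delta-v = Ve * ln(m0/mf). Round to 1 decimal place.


Step 1: Mass ratio m0/mf = 43414 / 22331 = 1.944114
Step 2: ln(1.944114) = 0.664806
Step 3: delta-v = 2191 * 0.664806 = 1456.6 m/s

1456.6


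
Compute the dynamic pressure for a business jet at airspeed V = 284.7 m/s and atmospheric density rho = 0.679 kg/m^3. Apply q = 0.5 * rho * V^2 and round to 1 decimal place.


Step 1: V^2 = 284.7^2 = 81054.09
Step 2: q = 0.5 * 0.679 * 81054.09
Step 3: q = 27517.9 Pa

27517.9


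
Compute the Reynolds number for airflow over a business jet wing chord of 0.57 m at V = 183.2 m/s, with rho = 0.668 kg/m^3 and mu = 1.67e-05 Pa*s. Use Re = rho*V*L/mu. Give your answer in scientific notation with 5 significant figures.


Step 1: Numerator = rho * V * L = 0.668 * 183.2 * 0.57 = 69.755232
Step 2: Re = 69.755232 / 1.67e-05
Step 3: Re = 4.1770e+06

4.1770e+06


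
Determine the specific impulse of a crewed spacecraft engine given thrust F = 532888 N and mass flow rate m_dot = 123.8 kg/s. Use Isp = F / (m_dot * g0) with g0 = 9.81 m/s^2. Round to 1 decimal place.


Step 1: m_dot * g0 = 123.8 * 9.81 = 1214.48
Step 2: Isp = 532888 / 1214.48 = 438.8 s

438.8


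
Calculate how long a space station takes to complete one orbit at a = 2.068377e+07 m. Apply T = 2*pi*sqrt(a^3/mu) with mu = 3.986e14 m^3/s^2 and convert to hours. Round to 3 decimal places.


Step 1: a^3 / mu = 8.848896e+21 / 3.986e14 = 2.219994e+07
Step 2: sqrt(2.219994e+07) = 4711.6813 s
Step 3: T = 2*pi * 4711.6813 = 29604.37 s
Step 4: T in hours = 29604.37 / 3600 = 8.223 hours

8.223


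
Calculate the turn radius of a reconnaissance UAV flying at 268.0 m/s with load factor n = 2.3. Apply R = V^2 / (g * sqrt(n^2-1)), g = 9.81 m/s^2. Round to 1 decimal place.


Step 1: V^2 = 268.0^2 = 71824.0
Step 2: n^2 - 1 = 2.3^2 - 1 = 4.29
Step 3: sqrt(4.29) = 2.071232
Step 4: R = 71824.0 / (9.81 * 2.071232) = 3534.9 m

3534.9


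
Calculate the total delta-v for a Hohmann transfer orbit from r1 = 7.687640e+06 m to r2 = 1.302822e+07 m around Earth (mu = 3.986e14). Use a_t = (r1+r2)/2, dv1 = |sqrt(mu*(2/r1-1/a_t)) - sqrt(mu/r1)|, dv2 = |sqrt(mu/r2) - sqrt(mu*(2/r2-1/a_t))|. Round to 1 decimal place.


Step 1: Transfer semi-major axis a_t = (7.687640e+06 + 1.302822e+07) / 2 = 1.035793e+07 m
Step 2: v1 (circular at r1) = sqrt(mu/r1) = 7200.66 m/s
Step 3: v_t1 = sqrt(mu*(2/r1 - 1/a_t)) = 8075.66 m/s
Step 4: dv1 = |8075.66 - 7200.66| = 875.01 m/s
Step 5: v2 (circular at r2) = 5531.29 m/s, v_t2 = 4765.25 m/s
Step 6: dv2 = |5531.29 - 4765.25| = 766.03 m/s
Step 7: Total delta-v = 875.01 + 766.03 = 1641.0 m/s

1641.0


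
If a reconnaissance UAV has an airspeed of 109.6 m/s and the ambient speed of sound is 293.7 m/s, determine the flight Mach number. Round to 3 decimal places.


Step 1: M = V / a = 109.6 / 293.7
Step 2: M = 0.373

0.373


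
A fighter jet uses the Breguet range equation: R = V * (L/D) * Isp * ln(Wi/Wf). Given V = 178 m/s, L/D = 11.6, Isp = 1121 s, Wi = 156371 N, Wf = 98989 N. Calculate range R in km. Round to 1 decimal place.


Step 1: Coefficient = V * (L/D) * Isp = 178 * 11.6 * 1121 = 2314640.8 m
Step 2: Wi/Wf = 156371 / 98989 = 1.579681
Step 3: ln(1.579681) = 0.457223
Step 4: R = 2314640.8 * 0.457223 = 1058306.2 m = 1058.3 km

1058.3


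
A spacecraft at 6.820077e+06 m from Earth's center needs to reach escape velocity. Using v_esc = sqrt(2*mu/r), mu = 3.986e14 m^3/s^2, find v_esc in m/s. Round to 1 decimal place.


Step 1: 2*mu/r = 2 * 3.986e14 / 6.820077e+06 = 116890175.8734
Step 2: v_esc = sqrt(116890175.8734) = 10811.6 m/s

10811.6


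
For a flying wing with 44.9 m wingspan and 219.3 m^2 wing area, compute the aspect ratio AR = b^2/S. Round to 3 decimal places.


Step 1: b^2 = 44.9^2 = 2016.01
Step 2: AR = 2016.01 / 219.3 = 9.193

9.193


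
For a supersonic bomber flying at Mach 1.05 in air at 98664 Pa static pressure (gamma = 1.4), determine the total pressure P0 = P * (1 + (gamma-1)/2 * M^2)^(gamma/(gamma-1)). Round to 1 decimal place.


Step 1: (gamma-1)/2 * M^2 = 0.2 * 1.1025 = 0.2205
Step 2: 1 + 0.2205 = 1.2205
Step 3: Exponent gamma/(gamma-1) = 3.5
Step 4: P0 = 98664 * 1.2205^3.5 = 198171.4 Pa

198171.4


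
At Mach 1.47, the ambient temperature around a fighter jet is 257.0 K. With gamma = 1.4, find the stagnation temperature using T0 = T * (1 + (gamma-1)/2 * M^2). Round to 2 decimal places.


Step 1: (gamma-1)/2 = 0.2
Step 2: M^2 = 2.1609
Step 3: 1 + 0.2 * 2.1609 = 1.43218
Step 4: T0 = 257.0 * 1.43218 = 368.07 K

368.07


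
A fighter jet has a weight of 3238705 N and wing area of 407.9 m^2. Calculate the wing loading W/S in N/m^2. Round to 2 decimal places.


Step 1: Wing loading = W / S = 3238705 / 407.9
Step 2: Wing loading = 7939.95 N/m^2

7939.95


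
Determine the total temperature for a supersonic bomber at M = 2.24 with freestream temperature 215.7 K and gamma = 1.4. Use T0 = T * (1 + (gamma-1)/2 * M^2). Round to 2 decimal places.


Step 1: (gamma-1)/2 = 0.2
Step 2: M^2 = 5.0176
Step 3: 1 + 0.2 * 5.0176 = 2.00352
Step 4: T0 = 215.7 * 2.00352 = 432.16 K

432.16


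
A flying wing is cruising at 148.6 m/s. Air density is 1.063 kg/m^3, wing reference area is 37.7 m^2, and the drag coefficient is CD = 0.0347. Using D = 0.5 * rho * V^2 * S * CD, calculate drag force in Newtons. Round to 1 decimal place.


Step 1: Dynamic pressure q = 0.5 * 1.063 * 148.6^2 = 11736.5617 Pa
Step 2: Drag D = q * S * CD = 11736.5617 * 37.7 * 0.0347
Step 3: D = 15353.7 N

15353.7


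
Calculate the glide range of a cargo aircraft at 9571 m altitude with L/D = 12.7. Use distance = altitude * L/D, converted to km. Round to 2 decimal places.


Step 1: Glide distance = altitude * L/D = 9571 * 12.7 = 121551.7 m
Step 2: Convert to km: 121551.7 / 1000 = 121.55 km

121.55


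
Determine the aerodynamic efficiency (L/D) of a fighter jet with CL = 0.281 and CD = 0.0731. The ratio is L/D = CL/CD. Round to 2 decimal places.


Step 1: L/D = CL / CD = 0.281 / 0.0731
Step 2: L/D = 3.84

3.84


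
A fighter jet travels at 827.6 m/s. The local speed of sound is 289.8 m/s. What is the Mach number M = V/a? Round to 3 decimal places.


Step 1: M = V / a = 827.6 / 289.8
Step 2: M = 2.856

2.856


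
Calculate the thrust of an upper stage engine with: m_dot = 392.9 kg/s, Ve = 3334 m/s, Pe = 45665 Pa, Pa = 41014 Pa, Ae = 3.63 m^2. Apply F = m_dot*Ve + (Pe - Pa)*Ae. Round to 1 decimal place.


Step 1: Momentum thrust = m_dot * Ve = 392.9 * 3334 = 1309928.6 N
Step 2: Pressure thrust = (Pe - Pa) * Ae = (45665 - 41014) * 3.63 = 16883.13 N
Step 3: Total thrust F = 1309928.6 + 16883.13 = 1326811.7 N

1326811.7


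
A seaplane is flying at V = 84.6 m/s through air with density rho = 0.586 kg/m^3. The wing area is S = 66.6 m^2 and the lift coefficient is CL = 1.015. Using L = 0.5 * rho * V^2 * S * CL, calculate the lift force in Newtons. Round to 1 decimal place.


Step 1: Calculate dynamic pressure q = 0.5 * 0.586 * 84.6^2 = 0.5 * 0.586 * 7157.16 = 2097.0479 Pa
Step 2: Multiply by wing area and lift coefficient: L = 2097.0479 * 66.6 * 1.015
Step 3: L = 139663.3888 * 1.015 = 141758.3 N

141758.3


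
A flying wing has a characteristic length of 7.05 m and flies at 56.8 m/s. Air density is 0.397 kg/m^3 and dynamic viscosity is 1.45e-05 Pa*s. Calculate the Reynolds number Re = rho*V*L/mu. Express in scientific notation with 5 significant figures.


Step 1: Numerator = rho * V * L = 0.397 * 56.8 * 7.05 = 158.97468
Step 2: Re = 158.97468 / 1.45e-05
Step 3: Re = 1.0964e+07

1.0964e+07


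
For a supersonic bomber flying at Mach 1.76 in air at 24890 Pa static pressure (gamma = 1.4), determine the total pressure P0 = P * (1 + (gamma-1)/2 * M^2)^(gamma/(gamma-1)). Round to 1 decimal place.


Step 1: (gamma-1)/2 * M^2 = 0.2 * 3.0976 = 0.61952
Step 2: 1 + 0.61952 = 1.61952
Step 3: Exponent gamma/(gamma-1) = 3.5
Step 4: P0 = 24890 * 1.61952^3.5 = 134547.9 Pa

134547.9


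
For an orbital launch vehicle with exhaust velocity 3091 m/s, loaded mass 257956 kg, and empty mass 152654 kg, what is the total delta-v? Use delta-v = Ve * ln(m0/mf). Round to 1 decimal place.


Step 1: Mass ratio m0/mf = 257956 / 152654 = 1.689808
Step 2: ln(1.689808) = 0.524615
Step 3: delta-v = 3091 * 0.524615 = 1621.6 m/s

1621.6


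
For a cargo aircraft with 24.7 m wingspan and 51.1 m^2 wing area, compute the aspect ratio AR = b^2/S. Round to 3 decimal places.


Step 1: b^2 = 24.7^2 = 610.09
Step 2: AR = 610.09 / 51.1 = 11.939

11.939


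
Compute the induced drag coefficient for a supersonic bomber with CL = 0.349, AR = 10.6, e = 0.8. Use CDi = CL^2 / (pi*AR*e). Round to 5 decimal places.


Step 1: CL^2 = 0.349^2 = 0.121801
Step 2: pi * AR * e = 3.14159 * 10.6 * 0.8 = 26.640706
Step 3: CDi = 0.121801 / 26.640706 = 0.00457

0.00457


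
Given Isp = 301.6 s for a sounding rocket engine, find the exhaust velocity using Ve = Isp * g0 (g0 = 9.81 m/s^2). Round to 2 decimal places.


Step 1: Ve = Isp * g0 = 301.6 * 9.81
Step 2: Ve = 2958.70 m/s

2958.70


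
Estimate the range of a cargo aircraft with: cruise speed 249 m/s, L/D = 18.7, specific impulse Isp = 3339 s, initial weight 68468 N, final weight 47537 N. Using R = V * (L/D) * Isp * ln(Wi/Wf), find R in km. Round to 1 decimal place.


Step 1: Coefficient = V * (L/D) * Isp = 249 * 18.7 * 3339 = 15547385.7 m
Step 2: Wi/Wf = 68468 / 47537 = 1.44031
Step 3: ln(1.44031) = 0.364858
Step 4: R = 15547385.7 * 0.364858 = 5672590.0 m = 5672.6 km

5672.6


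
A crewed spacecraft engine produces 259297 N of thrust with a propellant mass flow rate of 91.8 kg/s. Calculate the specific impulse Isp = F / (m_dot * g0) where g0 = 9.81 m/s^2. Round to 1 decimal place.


Step 1: m_dot * g0 = 91.8 * 9.81 = 900.56
Step 2: Isp = 259297 / 900.56 = 287.9 s

287.9


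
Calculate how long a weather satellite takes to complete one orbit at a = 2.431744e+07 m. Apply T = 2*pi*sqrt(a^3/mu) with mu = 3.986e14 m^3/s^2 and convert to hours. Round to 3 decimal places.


Step 1: a^3 / mu = 1.437982e+22 / 3.986e14 = 3.607582e+07
Step 2: sqrt(3.607582e+07) = 6006.3154 s
Step 3: T = 2*pi * 6006.3154 = 37738.79 s
Step 4: T in hours = 37738.79 / 3600 = 10.483 hours

10.483


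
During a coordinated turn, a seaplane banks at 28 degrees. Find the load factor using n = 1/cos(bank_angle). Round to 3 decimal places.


Step 1: Convert 28 degrees to radians = 0.488692
Step 2: cos(28 deg) = 0.882948
Step 3: n = 1 / 0.882948 = 1.133

1.133


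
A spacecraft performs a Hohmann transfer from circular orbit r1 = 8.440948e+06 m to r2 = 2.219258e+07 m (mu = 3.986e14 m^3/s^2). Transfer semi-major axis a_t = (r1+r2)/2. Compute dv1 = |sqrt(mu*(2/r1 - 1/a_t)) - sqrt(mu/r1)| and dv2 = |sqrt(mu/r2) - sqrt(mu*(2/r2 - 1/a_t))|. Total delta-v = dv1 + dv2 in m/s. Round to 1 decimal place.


Step 1: Transfer semi-major axis a_t = (8.440948e+06 + 2.219258e+07) / 2 = 1.531676e+07 m
Step 2: v1 (circular at r1) = sqrt(mu/r1) = 6871.84 m/s
Step 3: v_t1 = sqrt(mu*(2/r1 - 1/a_t)) = 8271.67 m/s
Step 4: dv1 = |8271.67 - 6871.84| = 1399.83 m/s
Step 5: v2 (circular at r2) = 4238.04 m/s, v_t2 = 3146.13 m/s
Step 6: dv2 = |4238.04 - 3146.13| = 1091.91 m/s
Step 7: Total delta-v = 1399.83 + 1091.91 = 2491.7 m/s

2491.7


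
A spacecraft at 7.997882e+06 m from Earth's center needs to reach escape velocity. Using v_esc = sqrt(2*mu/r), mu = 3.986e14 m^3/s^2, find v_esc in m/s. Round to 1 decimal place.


Step 1: 2*mu/r = 2 * 3.986e14 / 7.997882e+06 = 99676389.3241
Step 2: v_esc = sqrt(99676389.3241) = 9983.8 m/s

9983.8


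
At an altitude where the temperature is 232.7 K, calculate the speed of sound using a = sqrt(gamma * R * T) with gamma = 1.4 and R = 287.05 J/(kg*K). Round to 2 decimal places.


Step 1: gamma * R * T = 1.4 * 287.05 * 232.7 = 93515.149
Step 2: a = sqrt(93515.149) = 305.80 m/s

305.80


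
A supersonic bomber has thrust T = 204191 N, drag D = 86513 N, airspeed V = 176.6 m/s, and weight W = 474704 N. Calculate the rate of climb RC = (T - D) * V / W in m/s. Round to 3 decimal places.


Step 1: Excess thrust = T - D = 204191 - 86513 = 117678 N
Step 2: Excess power = 117678 * 176.6 = 20781934.8 W
Step 3: RC = 20781934.8 / 474704 = 43.779 m/s

43.779


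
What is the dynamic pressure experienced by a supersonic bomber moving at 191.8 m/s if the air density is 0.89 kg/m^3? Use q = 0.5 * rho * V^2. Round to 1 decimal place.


Step 1: V^2 = 191.8^2 = 36787.24
Step 2: q = 0.5 * 0.89 * 36787.24
Step 3: q = 16370.3 Pa

16370.3


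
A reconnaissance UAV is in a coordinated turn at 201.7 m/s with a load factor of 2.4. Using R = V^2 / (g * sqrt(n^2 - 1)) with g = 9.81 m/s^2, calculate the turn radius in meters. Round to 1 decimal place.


Step 1: V^2 = 201.7^2 = 40682.89
Step 2: n^2 - 1 = 2.4^2 - 1 = 4.76
Step 3: sqrt(4.76) = 2.181742
Step 4: R = 40682.89 / (9.81 * 2.181742) = 1900.8 m

1900.8


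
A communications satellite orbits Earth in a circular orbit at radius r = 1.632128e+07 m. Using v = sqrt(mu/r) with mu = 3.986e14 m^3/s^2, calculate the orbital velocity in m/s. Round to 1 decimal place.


Step 1: mu / r = 3.986e14 / 1.632128e+07 = 24422104.1487
Step 2: v = sqrt(24422104.1487) = 4941.9 m/s

4941.9


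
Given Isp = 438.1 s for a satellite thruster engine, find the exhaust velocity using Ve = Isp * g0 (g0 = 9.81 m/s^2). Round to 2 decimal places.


Step 1: Ve = Isp * g0 = 438.1 * 9.81
Step 2: Ve = 4297.76 m/s

4297.76


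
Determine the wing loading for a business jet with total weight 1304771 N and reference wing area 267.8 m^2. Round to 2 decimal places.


Step 1: Wing loading = W / S = 1304771 / 267.8
Step 2: Wing loading = 4872.18 N/m^2

4872.18


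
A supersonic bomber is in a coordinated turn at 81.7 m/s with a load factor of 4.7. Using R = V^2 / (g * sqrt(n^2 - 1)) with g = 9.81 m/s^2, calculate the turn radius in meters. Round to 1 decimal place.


Step 1: V^2 = 81.7^2 = 6674.89
Step 2: n^2 - 1 = 4.7^2 - 1 = 21.09
Step 3: sqrt(21.09) = 4.592385
Step 4: R = 6674.89 / (9.81 * 4.592385) = 148.2 m

148.2


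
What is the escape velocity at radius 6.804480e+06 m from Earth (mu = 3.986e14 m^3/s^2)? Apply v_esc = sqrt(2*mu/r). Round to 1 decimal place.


Step 1: 2*mu/r = 2 * 3.986e14 / 6.804480e+06 = 117158107.5997
Step 2: v_esc = sqrt(117158107.5997) = 10824.0 m/s

10824.0


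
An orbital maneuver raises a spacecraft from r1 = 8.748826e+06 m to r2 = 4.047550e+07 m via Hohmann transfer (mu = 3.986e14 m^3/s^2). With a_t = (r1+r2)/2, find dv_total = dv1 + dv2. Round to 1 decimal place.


Step 1: Transfer semi-major axis a_t = (8.748826e+06 + 4.047550e+07) / 2 = 2.461216e+07 m
Step 2: v1 (circular at r1) = sqrt(mu/r1) = 6749.84 m/s
Step 3: v_t1 = sqrt(mu*(2/r1 - 1/a_t)) = 8655.95 m/s
Step 4: dv1 = |8655.95 - 6749.84| = 1906.11 m/s
Step 5: v2 (circular at r2) = 3138.14 m/s, v_t2 = 1870.99 m/s
Step 6: dv2 = |3138.14 - 1870.99| = 1267.15 m/s
Step 7: Total delta-v = 1906.11 + 1267.15 = 3173.3 m/s

3173.3


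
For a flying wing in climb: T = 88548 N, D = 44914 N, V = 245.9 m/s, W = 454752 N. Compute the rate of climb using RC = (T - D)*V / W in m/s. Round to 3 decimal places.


Step 1: Excess thrust = T - D = 88548 - 44914 = 43634 N
Step 2: Excess power = 43634 * 245.9 = 10729600.6 W
Step 3: RC = 10729600.6 / 454752 = 23.594 m/s

23.594


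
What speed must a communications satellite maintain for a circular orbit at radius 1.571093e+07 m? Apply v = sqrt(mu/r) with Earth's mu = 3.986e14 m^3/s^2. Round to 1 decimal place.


Step 1: mu / r = 3.986e14 / 1.571093e+07 = 25370872.3799
Step 2: v = sqrt(25370872.3799) = 5037.0 m/s

5037.0


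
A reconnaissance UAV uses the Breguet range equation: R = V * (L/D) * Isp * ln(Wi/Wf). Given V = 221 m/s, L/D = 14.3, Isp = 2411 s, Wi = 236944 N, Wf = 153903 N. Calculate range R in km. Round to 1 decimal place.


Step 1: Coefficient = V * (L/D) * Isp = 221 * 14.3 * 2411 = 7619483.3 m
Step 2: Wi/Wf = 236944 / 153903 = 1.539567
Step 3: ln(1.539567) = 0.431501
Step 4: R = 7619483.3 * 0.431501 = 3287816.9 m = 3287.8 km

3287.8


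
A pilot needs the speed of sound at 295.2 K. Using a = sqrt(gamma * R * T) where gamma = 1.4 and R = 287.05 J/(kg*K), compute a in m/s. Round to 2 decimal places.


Step 1: gamma * R * T = 1.4 * 287.05 * 295.2 = 118632.024
Step 2: a = sqrt(118632.024) = 344.43 m/s

344.43


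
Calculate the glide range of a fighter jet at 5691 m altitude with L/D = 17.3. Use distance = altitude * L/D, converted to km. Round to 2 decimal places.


Step 1: Glide distance = altitude * L/D = 5691 * 17.3 = 98454.3 m
Step 2: Convert to km: 98454.3 / 1000 = 98.45 km

98.45


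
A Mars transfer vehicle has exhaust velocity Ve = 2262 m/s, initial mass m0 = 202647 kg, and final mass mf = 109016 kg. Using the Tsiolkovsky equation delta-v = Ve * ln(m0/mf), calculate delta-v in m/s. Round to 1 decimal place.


Step 1: Mass ratio m0/mf = 202647 / 109016 = 1.858874
Step 2: ln(1.858874) = 0.619971
Step 3: delta-v = 2262 * 0.619971 = 1402.4 m/s

1402.4


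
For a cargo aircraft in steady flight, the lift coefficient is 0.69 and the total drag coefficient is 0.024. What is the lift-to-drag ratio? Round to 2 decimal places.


Step 1: L/D = CL / CD = 0.69 / 0.024
Step 2: L/D = 28.75

28.75


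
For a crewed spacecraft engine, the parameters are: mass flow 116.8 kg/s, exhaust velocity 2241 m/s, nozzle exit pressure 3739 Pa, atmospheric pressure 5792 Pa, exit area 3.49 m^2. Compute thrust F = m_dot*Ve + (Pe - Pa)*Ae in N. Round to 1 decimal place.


Step 1: Momentum thrust = m_dot * Ve = 116.8 * 2241 = 261748.8 N
Step 2: Pressure thrust = (Pe - Pa) * Ae = (3739 - 5792) * 3.49 = -7164.97 N
Step 3: Total thrust F = 261748.8 + -7164.97 = 254583.8 N

254583.8


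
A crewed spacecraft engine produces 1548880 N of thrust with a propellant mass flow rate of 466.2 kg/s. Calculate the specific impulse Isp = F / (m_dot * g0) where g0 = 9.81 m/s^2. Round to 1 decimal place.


Step 1: m_dot * g0 = 466.2 * 9.81 = 4573.42
Step 2: Isp = 1548880 / 4573.42 = 338.7 s

338.7


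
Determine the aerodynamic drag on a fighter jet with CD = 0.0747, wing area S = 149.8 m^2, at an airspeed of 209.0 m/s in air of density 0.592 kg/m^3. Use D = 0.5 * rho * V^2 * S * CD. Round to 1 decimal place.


Step 1: Dynamic pressure q = 0.5 * 0.592 * 209.0^2 = 12929.576 Pa
Step 2: Drag D = q * S * CD = 12929.576 * 149.8 * 0.0747
Step 3: D = 144682.7 N

144682.7


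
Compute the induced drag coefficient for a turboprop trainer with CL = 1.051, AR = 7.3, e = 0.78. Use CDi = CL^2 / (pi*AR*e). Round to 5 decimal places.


Step 1: CL^2 = 1.051^2 = 1.104601
Step 2: pi * AR * e = 3.14159 * 7.3 * 0.78 = 17.888229
Step 3: CDi = 1.104601 / 17.888229 = 0.06175

0.06175


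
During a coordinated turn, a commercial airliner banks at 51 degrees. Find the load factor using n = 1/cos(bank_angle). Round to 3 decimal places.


Step 1: Convert 51 degrees to radians = 0.890118
Step 2: cos(51 deg) = 0.62932
Step 3: n = 1 / 0.62932 = 1.589

1.589


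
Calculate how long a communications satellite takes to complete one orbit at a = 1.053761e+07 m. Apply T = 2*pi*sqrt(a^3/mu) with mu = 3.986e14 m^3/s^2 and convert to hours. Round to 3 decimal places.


Step 1: a^3 / mu = 1.170109e+21 / 3.986e14 = 2.935547e+06
Step 2: sqrt(2.935547e+06) = 1713.3439 s
Step 3: T = 2*pi * 1713.3439 = 10765.26 s
Step 4: T in hours = 10765.26 / 3600 = 2.990 hours

2.990


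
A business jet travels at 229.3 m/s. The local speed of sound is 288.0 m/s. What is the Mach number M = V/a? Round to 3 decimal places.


Step 1: M = V / a = 229.3 / 288.0
Step 2: M = 0.796

0.796


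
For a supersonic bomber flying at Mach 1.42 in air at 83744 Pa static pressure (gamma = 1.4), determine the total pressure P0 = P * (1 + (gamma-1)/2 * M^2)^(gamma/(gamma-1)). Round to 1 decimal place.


Step 1: (gamma-1)/2 * M^2 = 0.2 * 2.0164 = 0.40328
Step 2: 1 + 0.40328 = 1.40328
Step 3: Exponent gamma/(gamma-1) = 3.5
Step 4: P0 = 83744 * 1.40328^3.5 = 274131.5 Pa

274131.5


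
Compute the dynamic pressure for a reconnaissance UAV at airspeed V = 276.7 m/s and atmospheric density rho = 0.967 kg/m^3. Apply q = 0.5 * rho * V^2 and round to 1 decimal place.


Step 1: V^2 = 276.7^2 = 76562.89
Step 2: q = 0.5 * 0.967 * 76562.89
Step 3: q = 37018.2 Pa

37018.2


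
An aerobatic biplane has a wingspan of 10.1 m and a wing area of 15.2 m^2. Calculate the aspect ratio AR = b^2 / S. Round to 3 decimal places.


Step 1: b^2 = 10.1^2 = 102.01
Step 2: AR = 102.01 / 15.2 = 6.711

6.711


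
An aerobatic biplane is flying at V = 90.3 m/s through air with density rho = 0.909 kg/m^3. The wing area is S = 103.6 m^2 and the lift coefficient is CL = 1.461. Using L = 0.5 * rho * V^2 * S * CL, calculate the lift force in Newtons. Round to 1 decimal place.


Step 1: Calculate dynamic pressure q = 0.5 * 0.909 * 90.3^2 = 0.5 * 0.909 * 8154.09 = 3706.0339 Pa
Step 2: Multiply by wing area and lift coefficient: L = 3706.0339 * 103.6 * 1.461
Step 3: L = 383945.1126 * 1.461 = 560943.8 N

560943.8


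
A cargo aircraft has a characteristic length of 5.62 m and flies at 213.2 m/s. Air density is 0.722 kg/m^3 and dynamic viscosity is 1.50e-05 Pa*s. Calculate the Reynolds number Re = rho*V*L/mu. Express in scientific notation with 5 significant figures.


Step 1: Numerator = rho * V * L = 0.722 * 213.2 * 5.62 = 865.088848
Step 2: Re = 865.088848 / 1.50e-05
Step 3: Re = 5.7673e+07

5.7673e+07


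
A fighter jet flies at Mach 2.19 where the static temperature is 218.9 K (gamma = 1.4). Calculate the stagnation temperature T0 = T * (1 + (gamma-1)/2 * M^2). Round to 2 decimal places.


Step 1: (gamma-1)/2 = 0.2
Step 2: M^2 = 4.7961
Step 3: 1 + 0.2 * 4.7961 = 1.95922
Step 4: T0 = 218.9 * 1.95922 = 428.87 K

428.87


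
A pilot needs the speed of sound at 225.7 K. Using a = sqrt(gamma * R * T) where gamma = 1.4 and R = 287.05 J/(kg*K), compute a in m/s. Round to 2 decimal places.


Step 1: gamma * R * T = 1.4 * 287.05 * 225.7 = 90702.059
Step 2: a = sqrt(90702.059) = 301.17 m/s

301.17


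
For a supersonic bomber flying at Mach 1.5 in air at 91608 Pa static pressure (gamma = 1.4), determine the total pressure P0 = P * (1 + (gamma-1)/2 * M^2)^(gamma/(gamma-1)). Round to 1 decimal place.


Step 1: (gamma-1)/2 * M^2 = 0.2 * 2.25 = 0.45
Step 2: 1 + 0.45 = 1.45
Step 3: Exponent gamma/(gamma-1) = 3.5
Step 4: P0 = 91608 * 1.45^3.5 = 336295.8 Pa

336295.8


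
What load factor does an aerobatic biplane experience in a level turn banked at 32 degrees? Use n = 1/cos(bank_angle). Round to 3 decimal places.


Step 1: Convert 32 degrees to radians = 0.558505
Step 2: cos(32 deg) = 0.848048
Step 3: n = 1 / 0.848048 = 1.179

1.179


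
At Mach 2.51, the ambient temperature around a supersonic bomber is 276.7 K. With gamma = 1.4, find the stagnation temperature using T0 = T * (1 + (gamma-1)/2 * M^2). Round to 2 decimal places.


Step 1: (gamma-1)/2 = 0.2
Step 2: M^2 = 6.3001
Step 3: 1 + 0.2 * 6.3001 = 2.26002
Step 4: T0 = 276.7 * 2.26002 = 625.35 K

625.35


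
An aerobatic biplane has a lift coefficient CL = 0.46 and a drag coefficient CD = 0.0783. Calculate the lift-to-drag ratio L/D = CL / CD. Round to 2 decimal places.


Step 1: L/D = CL / CD = 0.46 / 0.0783
Step 2: L/D = 5.87

5.87


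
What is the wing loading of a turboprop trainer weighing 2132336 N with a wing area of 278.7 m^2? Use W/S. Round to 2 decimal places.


Step 1: Wing loading = W / S = 2132336 / 278.7
Step 2: Wing loading = 7651.01 N/m^2

7651.01


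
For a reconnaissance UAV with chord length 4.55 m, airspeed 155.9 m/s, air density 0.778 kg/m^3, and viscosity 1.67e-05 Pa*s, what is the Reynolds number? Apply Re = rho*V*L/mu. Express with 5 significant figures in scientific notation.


Step 1: Numerator = rho * V * L = 0.778 * 155.9 * 4.55 = 551.87041
Step 2: Re = 551.87041 / 1.67e-05
Step 3: Re = 3.3046e+07

3.3046e+07


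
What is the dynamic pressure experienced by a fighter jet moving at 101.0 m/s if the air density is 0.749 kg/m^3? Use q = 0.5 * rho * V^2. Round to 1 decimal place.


Step 1: V^2 = 101.0^2 = 10201.0
Step 2: q = 0.5 * 0.749 * 10201.0
Step 3: q = 3820.3 Pa

3820.3


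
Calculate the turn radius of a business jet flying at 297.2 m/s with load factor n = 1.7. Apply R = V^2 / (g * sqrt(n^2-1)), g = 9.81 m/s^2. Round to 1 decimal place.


Step 1: V^2 = 297.2^2 = 88327.84
Step 2: n^2 - 1 = 1.7^2 - 1 = 1.89
Step 3: sqrt(1.89) = 1.374773
Step 4: R = 88327.84 / (9.81 * 1.374773) = 6549.3 m

6549.3


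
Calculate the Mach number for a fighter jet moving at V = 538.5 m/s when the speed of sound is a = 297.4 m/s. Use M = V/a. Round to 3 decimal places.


Step 1: M = V / a = 538.5 / 297.4
Step 2: M = 1.811

1.811


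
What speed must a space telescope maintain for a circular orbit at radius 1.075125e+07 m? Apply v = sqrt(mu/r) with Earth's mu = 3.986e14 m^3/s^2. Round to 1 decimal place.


Step 1: mu / r = 3.986e14 / 1.075125e+07 = 37074758.749
Step 2: v = sqrt(37074758.749) = 6088.9 m/s

6088.9


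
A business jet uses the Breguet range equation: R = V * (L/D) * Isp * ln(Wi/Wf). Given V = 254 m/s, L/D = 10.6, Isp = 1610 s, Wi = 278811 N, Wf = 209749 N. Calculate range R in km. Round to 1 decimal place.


Step 1: Coefficient = V * (L/D) * Isp = 254 * 10.6 * 1610 = 4334764.0 m
Step 2: Wi/Wf = 278811 / 209749 = 1.32926
Step 3: ln(1.32926) = 0.284623
Step 4: R = 4334764.0 * 0.284623 = 1233771.6 m = 1233.8 km

1233.8


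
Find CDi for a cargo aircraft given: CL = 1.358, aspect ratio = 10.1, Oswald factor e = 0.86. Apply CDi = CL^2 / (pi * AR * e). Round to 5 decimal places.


Step 1: CL^2 = 1.358^2 = 1.844164
Step 2: pi * AR * e = 3.14159 * 10.1 * 0.86 = 27.287874
Step 3: CDi = 1.844164 / 27.287874 = 0.06758

0.06758


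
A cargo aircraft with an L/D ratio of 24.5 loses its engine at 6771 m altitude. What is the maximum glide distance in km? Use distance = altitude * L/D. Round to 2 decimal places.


Step 1: Glide distance = altitude * L/D = 6771 * 24.5 = 165889.5 m
Step 2: Convert to km: 165889.5 / 1000 = 165.89 km

165.89


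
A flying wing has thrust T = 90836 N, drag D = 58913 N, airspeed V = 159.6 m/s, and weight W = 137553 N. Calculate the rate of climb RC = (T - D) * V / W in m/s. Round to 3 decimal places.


Step 1: Excess thrust = T - D = 90836 - 58913 = 31923 N
Step 2: Excess power = 31923 * 159.6 = 5094910.8 W
Step 3: RC = 5094910.8 / 137553 = 37.040 m/s

37.040


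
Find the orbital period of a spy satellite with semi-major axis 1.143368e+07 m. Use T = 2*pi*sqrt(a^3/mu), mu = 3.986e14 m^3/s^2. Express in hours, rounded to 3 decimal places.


Step 1: a^3 / mu = 1.494714e+21 / 3.986e14 = 3.749910e+06
Step 2: sqrt(3.749910e+06) = 1936.4683 s
Step 3: T = 2*pi * 1936.4683 = 12167.19 s
Step 4: T in hours = 12167.19 / 3600 = 3.380 hours

3.380


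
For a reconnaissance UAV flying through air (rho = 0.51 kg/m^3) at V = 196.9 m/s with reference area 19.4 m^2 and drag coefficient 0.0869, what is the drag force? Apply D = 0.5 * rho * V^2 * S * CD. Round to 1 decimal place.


Step 1: Dynamic pressure q = 0.5 * 0.51 * 196.9^2 = 9886.2506 Pa
Step 2: Drag D = q * S * CD = 9886.2506 * 19.4 * 0.0869
Step 3: D = 16666.8 N

16666.8


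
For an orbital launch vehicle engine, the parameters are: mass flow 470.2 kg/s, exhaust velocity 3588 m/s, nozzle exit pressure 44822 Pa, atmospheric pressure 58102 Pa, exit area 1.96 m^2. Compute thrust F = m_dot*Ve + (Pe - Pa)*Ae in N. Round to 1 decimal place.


Step 1: Momentum thrust = m_dot * Ve = 470.2 * 3588 = 1687077.6 N
Step 2: Pressure thrust = (Pe - Pa) * Ae = (44822 - 58102) * 1.96 = -26028.80 N
Step 3: Total thrust F = 1687077.6 + -26028.80 = 1661048.8 N

1661048.8


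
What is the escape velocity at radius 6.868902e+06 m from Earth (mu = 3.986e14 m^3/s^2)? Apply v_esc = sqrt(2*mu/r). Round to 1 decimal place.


Step 1: 2*mu/r = 2 * 3.986e14 / 6.868902e+06 = 116059306.1307
Step 2: v_esc = sqrt(116059306.1307) = 10773.1 m/s

10773.1


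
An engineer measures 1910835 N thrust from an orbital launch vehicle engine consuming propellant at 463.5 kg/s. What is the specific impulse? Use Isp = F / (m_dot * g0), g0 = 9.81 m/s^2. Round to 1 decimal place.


Step 1: m_dot * g0 = 463.5 * 9.81 = 4546.94
Step 2: Isp = 1910835 / 4546.94 = 420.2 s

420.2


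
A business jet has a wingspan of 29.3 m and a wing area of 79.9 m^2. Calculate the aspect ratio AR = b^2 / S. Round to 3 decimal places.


Step 1: b^2 = 29.3^2 = 858.49
Step 2: AR = 858.49 / 79.9 = 10.745

10.745


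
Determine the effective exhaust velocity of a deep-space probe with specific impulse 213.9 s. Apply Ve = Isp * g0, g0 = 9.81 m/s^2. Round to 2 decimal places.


Step 1: Ve = Isp * g0 = 213.9 * 9.81
Step 2: Ve = 2098.36 m/s

2098.36


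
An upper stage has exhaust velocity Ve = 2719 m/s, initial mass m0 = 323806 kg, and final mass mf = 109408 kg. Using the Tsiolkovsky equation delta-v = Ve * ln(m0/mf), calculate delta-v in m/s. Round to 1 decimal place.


Step 1: Mass ratio m0/mf = 323806 / 109408 = 2.959619
Step 2: ln(2.959619) = 1.085061
Step 3: delta-v = 2719 * 1.085061 = 2950.3 m/s

2950.3


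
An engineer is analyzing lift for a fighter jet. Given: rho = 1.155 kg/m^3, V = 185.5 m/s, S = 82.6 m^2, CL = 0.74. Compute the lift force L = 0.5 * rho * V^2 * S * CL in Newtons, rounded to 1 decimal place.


Step 1: Calculate dynamic pressure q = 0.5 * 1.155 * 185.5^2 = 0.5 * 1.155 * 34410.25 = 19871.9194 Pa
Step 2: Multiply by wing area and lift coefficient: L = 19871.9194 * 82.6 * 0.74
Step 3: L = 1641420.5404 * 0.74 = 1214651.2 N

1214651.2


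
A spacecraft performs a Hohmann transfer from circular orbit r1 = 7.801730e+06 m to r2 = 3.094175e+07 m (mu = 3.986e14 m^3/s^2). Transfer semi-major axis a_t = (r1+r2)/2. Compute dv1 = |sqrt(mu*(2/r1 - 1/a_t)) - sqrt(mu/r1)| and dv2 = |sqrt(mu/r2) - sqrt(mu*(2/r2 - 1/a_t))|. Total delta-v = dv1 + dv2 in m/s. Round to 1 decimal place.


Step 1: Transfer semi-major axis a_t = (7.801730e+06 + 3.094175e+07) / 2 = 1.937174e+07 m
Step 2: v1 (circular at r1) = sqrt(mu/r1) = 7147.81 m/s
Step 3: v_t1 = sqrt(mu*(2/r1 - 1/a_t)) = 9033.61 m/s
Step 4: dv1 = |9033.61 - 7147.81| = 1885.8 m/s
Step 5: v2 (circular at r2) = 3589.19 m/s, v_t2 = 2277.76 m/s
Step 6: dv2 = |3589.19 - 2277.76| = 1311.43 m/s
Step 7: Total delta-v = 1885.8 + 1311.43 = 3197.2 m/s

3197.2


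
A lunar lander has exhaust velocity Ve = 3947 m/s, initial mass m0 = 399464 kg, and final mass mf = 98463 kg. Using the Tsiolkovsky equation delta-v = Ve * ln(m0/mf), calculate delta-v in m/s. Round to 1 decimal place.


Step 1: Mass ratio m0/mf = 399464 / 98463 = 4.056996
Step 2: ln(4.056996) = 1.400443
Step 3: delta-v = 3947 * 1.400443 = 5527.5 m/s

5527.5


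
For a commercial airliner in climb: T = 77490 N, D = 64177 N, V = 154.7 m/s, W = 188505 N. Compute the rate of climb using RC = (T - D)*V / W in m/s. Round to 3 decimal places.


Step 1: Excess thrust = T - D = 77490 - 64177 = 13313 N
Step 2: Excess power = 13313 * 154.7 = 2059521.1 W
Step 3: RC = 2059521.1 / 188505 = 10.926 m/s

10.926


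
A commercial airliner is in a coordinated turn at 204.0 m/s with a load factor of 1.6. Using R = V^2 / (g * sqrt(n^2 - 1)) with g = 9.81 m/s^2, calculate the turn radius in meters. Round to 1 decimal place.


Step 1: V^2 = 204.0^2 = 41616.0
Step 2: n^2 - 1 = 1.6^2 - 1 = 1.56
Step 3: sqrt(1.56) = 1.249
Step 4: R = 41616.0 / (9.81 * 1.249) = 3396.5 m

3396.5


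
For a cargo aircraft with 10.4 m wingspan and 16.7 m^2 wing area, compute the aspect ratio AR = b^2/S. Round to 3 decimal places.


Step 1: b^2 = 10.4^2 = 108.16
Step 2: AR = 108.16 / 16.7 = 6.477

6.477


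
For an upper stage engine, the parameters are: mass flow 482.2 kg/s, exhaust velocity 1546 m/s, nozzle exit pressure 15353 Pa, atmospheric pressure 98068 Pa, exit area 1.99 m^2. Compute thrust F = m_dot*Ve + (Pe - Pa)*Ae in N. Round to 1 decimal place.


Step 1: Momentum thrust = m_dot * Ve = 482.2 * 1546 = 745481.2 N
Step 2: Pressure thrust = (Pe - Pa) * Ae = (15353 - 98068) * 1.99 = -164602.85 N
Step 3: Total thrust F = 745481.2 + -164602.85 = 580878.4 N

580878.4


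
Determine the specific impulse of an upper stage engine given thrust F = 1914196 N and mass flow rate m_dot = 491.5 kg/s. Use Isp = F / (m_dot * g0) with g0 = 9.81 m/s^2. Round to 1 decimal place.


Step 1: m_dot * g0 = 491.5 * 9.81 = 4821.62
Step 2: Isp = 1914196 / 4821.62 = 397.0 s

397.0


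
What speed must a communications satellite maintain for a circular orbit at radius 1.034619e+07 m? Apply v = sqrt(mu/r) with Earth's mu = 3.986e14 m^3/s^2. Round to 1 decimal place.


Step 1: mu / r = 3.986e14 / 1.034619e+07 = 38526259.425
Step 2: v = sqrt(38526259.425) = 6207.0 m/s

6207.0


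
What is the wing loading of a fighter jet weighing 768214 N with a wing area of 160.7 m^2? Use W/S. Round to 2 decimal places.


Step 1: Wing loading = W / S = 768214 / 160.7
Step 2: Wing loading = 4780.42 N/m^2

4780.42


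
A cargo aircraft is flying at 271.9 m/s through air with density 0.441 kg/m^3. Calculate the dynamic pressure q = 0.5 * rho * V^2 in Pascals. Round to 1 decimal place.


Step 1: V^2 = 271.9^2 = 73929.61
Step 2: q = 0.5 * 0.441 * 73929.61
Step 3: q = 16301.5 Pa

16301.5


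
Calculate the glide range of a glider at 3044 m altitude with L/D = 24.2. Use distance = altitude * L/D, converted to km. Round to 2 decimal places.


Step 1: Glide distance = altitude * L/D = 3044 * 24.2 = 73664.8 m
Step 2: Convert to km: 73664.8 / 1000 = 73.66 km

73.66


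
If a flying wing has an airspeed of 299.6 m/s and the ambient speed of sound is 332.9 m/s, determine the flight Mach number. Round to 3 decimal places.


Step 1: M = V / a = 299.6 / 332.9
Step 2: M = 0.900

0.900


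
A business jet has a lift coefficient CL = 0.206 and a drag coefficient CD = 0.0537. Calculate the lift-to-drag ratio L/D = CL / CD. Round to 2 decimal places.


Step 1: L/D = CL / CD = 0.206 / 0.0537
Step 2: L/D = 3.84

3.84


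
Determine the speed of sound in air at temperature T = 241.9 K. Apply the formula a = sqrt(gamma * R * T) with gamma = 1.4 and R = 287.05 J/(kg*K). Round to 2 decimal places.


Step 1: gamma * R * T = 1.4 * 287.05 * 241.9 = 97212.353
Step 2: a = sqrt(97212.353) = 311.79 m/s

311.79


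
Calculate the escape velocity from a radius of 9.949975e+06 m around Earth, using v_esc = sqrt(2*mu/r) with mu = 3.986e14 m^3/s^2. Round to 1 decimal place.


Step 1: 2*mu/r = 2 * 3.986e14 / 9.949975e+06 = 80120804.3236
Step 2: v_esc = sqrt(80120804.3236) = 8951.0 m/s

8951.0


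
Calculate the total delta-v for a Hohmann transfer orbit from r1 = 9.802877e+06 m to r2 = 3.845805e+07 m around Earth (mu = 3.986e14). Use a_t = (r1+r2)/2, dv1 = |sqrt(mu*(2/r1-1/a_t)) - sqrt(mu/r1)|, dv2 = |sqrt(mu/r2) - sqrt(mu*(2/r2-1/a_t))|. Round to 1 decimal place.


Step 1: Transfer semi-major axis a_t = (9.802877e+06 + 3.845805e+07) / 2 = 2.413046e+07 m
Step 2: v1 (circular at r1) = sqrt(mu/r1) = 6376.64 m/s
Step 3: v_t1 = sqrt(mu*(2/r1 - 1/a_t)) = 8050.13 m/s
Step 4: dv1 = |8050.13 - 6376.64| = 1673.49 m/s
Step 5: v2 (circular at r2) = 3219.4 m/s, v_t2 = 2051.96 m/s
Step 6: dv2 = |3219.4 - 2051.96| = 1167.44 m/s
Step 7: Total delta-v = 1673.49 + 1167.44 = 2840.9 m/s

2840.9


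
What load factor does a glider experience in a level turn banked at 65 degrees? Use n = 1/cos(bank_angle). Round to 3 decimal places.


Step 1: Convert 65 degrees to radians = 1.134464
Step 2: cos(65 deg) = 0.422618
Step 3: n = 1 / 0.422618 = 2.366

2.366


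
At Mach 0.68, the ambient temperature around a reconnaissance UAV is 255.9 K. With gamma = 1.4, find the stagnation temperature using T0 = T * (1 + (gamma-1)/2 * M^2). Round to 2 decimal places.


Step 1: (gamma-1)/2 = 0.2
Step 2: M^2 = 0.4624
Step 3: 1 + 0.2 * 0.4624 = 1.09248
Step 4: T0 = 255.9 * 1.09248 = 279.57 K

279.57


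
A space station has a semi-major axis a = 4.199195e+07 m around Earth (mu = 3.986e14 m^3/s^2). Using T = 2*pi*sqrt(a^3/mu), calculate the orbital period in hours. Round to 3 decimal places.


Step 1: a^3 / mu = 7.404541e+22 / 3.986e14 = 1.857637e+08
Step 2: sqrt(1.857637e+08) = 13629.5155 s
Step 3: T = 2*pi * 13629.5155 = 85636.77 s
Step 4: T in hours = 85636.77 / 3600 = 23.788 hours

23.788
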